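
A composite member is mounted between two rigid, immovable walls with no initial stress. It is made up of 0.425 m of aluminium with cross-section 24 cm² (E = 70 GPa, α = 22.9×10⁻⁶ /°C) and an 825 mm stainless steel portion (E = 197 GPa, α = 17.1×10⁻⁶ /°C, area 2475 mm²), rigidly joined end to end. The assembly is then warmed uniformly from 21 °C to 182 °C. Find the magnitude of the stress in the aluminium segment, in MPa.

σ ≈ 379 MPa (compressive)

If the supports were absent, the total length change would be Σ αᵢΔT Lᵢ = 22.9×10⁻⁶×161×425 + 17.1×10⁻⁶×161×825 = 3.838 mm.
The walls prevent any net length change, so an axial force P (same in every segment) develops. Compatibility: P · Σ Lᵢ/(AᵢEᵢ) = δ_free.
Σ Lᵢ/(AᵢEᵢ) = 425/(2400×70×10³) + 825/(2475×197×10³) = 4.222×10⁻⁶ mm/N.
So P = 3.838 / 4.222×10⁻⁶ = 909.1 kN, compressive.
σ_{aluminium} = P / A = 909100 / 2400 = 378.8 MPa.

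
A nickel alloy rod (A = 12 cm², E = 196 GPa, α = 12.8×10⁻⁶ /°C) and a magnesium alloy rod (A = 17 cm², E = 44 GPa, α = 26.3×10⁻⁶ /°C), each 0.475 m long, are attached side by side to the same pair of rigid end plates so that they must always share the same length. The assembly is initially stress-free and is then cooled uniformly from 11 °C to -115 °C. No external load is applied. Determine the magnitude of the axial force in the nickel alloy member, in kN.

The magnesium alloy has the larger α, so on cooling it would change length more than the nickel alloy if both were free. The rigid plates force a common final length, so the magnesium alloy is put into tension and the nickel alloy into compression, with equal and opposite forces P (no external load).
Equating the net (thermal + elastic) strains gives |α₁ − α₂|·ΔT = P·[1/(A₁E₁) + 1/(A₂E₂)].
|α₁ − α₂|·ΔT = 13.5×10⁻⁶ × 126 = 0.001701.
1/(A₁E₁) + 1/(A₂E₂) = 1/(1200×196×10³) + 1/(1700×44×10³) = 1.762×10⁻⁸ N⁻¹.
P = 0.001701 / 1.762×10⁻⁸ = 96530 N = 96.53 kN.

P ≈ 96.5 kN (compressive in the nickel alloy)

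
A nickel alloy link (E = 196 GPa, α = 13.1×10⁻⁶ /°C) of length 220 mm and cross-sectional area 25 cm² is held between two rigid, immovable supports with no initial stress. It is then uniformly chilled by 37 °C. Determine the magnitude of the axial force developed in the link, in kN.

P ≈ 238 kN (tensile)

The ends cannot move, so σ = EαΔT = 196×10³ × 13.1×10⁻⁶ × 37 = 95 MPa.
Axial force P = σA = 95 × 2500 = 237500 N = 237.5 kN, tensile.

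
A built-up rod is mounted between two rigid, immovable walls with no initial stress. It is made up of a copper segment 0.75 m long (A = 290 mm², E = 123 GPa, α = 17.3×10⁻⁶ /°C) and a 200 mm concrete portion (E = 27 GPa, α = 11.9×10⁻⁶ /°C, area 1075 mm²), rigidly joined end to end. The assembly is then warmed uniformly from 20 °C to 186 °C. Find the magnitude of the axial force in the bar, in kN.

P ≈ 91.3 kN (compressive)

Free thermal expansion of the whole bar: Σ αᵢΔT Lᵢ = 17.3×10⁻⁶×166×750 + 11.9×10⁻⁶×166×200 = 2.549 mm.
Since the ends are fixed, an axial force P builds up, equal in every segment, with P · Σ Lᵢ/(AᵢEᵢ) = δ_free.
The series flexibility is Σ Lᵢ/(AᵢEᵢ) = 750/(290×123×10³) + 200/(1075×27×10³) = 2.792×10⁻⁵ mm/N.
P = 2.549 / 2.792×10⁻⁵ = 91300 N = 91.3 kN, compressive.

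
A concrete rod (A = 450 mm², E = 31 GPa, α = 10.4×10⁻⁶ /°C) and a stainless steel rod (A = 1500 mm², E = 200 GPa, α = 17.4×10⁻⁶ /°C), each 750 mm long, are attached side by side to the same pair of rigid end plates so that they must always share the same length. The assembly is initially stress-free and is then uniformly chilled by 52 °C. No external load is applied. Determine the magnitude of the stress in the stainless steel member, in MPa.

The stainless steel has the larger α, so on cooling it would change length more than the concrete if both were free. The rigid plates force a common final length, so the stainless steel is put into tension and the concrete into compression, with equal and opposite forces P (no external load).
Compatibility of the two members (thermal + elastic change equal): (α₁ − α₂)ΔT = P·[1/(A₁E₁) + 1/(A₂E₂)].
|α₁ − α₂|·ΔT = 7×10⁻⁶ × 52 = 0.000364.
1/(A₁E₁) + 1/(A₂E₂) = 1/(450×31×10³) + 1/(1500×200×10³) = 7.502×10⁻⁸ N⁻¹.
P = 0.000364 / 7.502×10⁻⁸ = 4852 N = 4.852 kN.
σ_{stainless steel} = P/A₂ = 4852/1500 = 3.235 MPa, tensile.

σ ≈ 3.23 MPa (tensile)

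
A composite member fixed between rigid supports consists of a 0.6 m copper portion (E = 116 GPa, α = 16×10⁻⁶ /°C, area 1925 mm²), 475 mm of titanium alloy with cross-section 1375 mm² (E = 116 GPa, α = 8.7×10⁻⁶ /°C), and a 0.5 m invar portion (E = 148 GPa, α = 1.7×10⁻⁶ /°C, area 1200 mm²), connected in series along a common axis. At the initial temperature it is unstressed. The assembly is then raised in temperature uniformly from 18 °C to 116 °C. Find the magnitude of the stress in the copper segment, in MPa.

Free thermal expansion of the whole bar: Σ αᵢΔT Lᵢ = 16×10⁻⁶×98×600 + 8.7×10⁻⁶×98×475 + 1.7×10⁻⁶×98×500 = 1.429 mm.
The walls prevent any net length change, so an axial force P (same in every segment) develops. Compatibility: P · Σ Lᵢ/(AᵢEᵢ) = δ_free.
The series flexibility is Σ Lᵢ/(AᵢEᵢ) = 600/(1925×116×10³) + 475/(1375×116×10³) + 500/(1200×148×10³) = 8.48×10⁻⁶ mm/N.
So P = 1.429 / 8.48×10⁻⁶ = 168.5 kN, compressive.
σ_{copper} = P / A = 168500 / 1925 = 87.54 MPa.

σ ≈ 87.5 MPa (compressive)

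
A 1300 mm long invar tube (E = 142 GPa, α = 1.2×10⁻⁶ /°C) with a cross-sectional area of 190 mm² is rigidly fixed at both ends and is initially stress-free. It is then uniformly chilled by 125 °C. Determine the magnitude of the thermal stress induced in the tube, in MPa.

With length fixed, the mechanical strain must cancel the thermal strain αΔT = 1.2×10⁻⁶ × 125 = 150×10⁻⁶.
The stress required to suppress this strain is σ = Eε = 142×10³ × 150×10⁻⁶ = 21.3 MPa, tensile since the tube is trying to contract.

σ ≈ 21.3 MPa (tensile)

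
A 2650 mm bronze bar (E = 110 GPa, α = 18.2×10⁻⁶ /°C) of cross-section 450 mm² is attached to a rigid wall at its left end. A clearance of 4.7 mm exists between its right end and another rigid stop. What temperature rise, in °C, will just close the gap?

ΔT ≈ 97.4 °C

The gap closes when αΔT L = 4.7 mm, since the bar is still unstressed at that instant.
So ΔT = g/(αL) = 4.7/(18.2×10⁻⁶ × 2650) = 97.45 °C.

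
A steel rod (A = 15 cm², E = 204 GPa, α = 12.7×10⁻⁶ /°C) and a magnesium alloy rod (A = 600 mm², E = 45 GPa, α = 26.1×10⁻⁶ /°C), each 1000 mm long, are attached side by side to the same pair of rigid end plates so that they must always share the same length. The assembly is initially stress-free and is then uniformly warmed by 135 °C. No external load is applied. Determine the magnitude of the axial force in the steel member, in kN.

P ≈ 44.9 kN (tensile in the steel)

Equilibrium of a rigid end plate with no external load gives equal and opposite internal forces ±P in the two members. Since α_{magnesium alloy} > α_{steel}, heating drives the magnesium alloy into compression and the steel into tension.
Equating the net (thermal + elastic) strains gives |α₁ − α₂|·ΔT = P·[1/(A₁E₁) + 1/(A₂E₂)].
|α₁ − α₂|·ΔT = 13.4×10⁻⁶ × 135 = 0.001809.
1/(A₁E₁) + 1/(A₂E₂) = 1/(1500×204×10³) + 1/(600×45×10³) = 4.031×10⁻⁸ N⁻¹.
So P = 0.001809 / 4.031×10⁻⁸ = 44.88 kN.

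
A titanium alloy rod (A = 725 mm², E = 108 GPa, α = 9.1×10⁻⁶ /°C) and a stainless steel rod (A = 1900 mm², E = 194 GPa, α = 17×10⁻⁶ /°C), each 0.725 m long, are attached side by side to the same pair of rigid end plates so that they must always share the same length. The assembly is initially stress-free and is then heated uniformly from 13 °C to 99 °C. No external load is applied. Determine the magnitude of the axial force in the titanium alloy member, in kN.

P ≈ 43.9 kN (tensile in the titanium alloy)

Equilibrium of a rigid end plate with no external load gives equal and opposite internal forces ±P in the two members. Since α_{stainless steel} > α_{titanium alloy}, heating drives the stainless steel into compression and the titanium alloy into tension.
Compatibility of the two members (thermal + elastic change equal): (α₁ − α₂)ΔT = P·[1/(A₁E₁) + 1/(A₂E₂)].
|α₁ − α₂|·ΔT = 7.9×10⁻⁶ × 86 = 0.0006794.
1/(A₁E₁) + 1/(A₂E₂) = 1/(725×108×10³) + 1/(1900×194×10³) = 1.548×10⁻⁸ N⁻¹.
So P = 0.0006794 / 1.548×10⁻⁸ = 43.88 kN.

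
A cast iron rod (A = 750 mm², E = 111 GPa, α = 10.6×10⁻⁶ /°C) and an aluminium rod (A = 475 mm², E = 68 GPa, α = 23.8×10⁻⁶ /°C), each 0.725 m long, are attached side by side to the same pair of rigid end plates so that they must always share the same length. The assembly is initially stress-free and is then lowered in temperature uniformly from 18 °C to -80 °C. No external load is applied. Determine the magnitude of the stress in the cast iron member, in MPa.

The aluminium has the larger α, so on cooling it would change length more than the cast iron if both were free. The rigid plates force a common final length, so the aluminium is put into tension and the cast iron into compression, with equal and opposite forces P (no external load).
Compatibility of the two members (thermal + elastic change equal): (α₁ − α₂)ΔT = P·[1/(A₁E₁) + 1/(A₂E₂)].
|α₁ − α₂|·ΔT = 13.2×10⁻⁶ × 98 = 0.001294.
1/(A₁E₁) + 1/(A₂E₂) = 1/(750×111×10³) + 1/(475×68×10³) = 4.297×10⁻⁸ N⁻¹.
P = 0.001294 / 4.297×10⁻⁸ = 30100 N = 30.1 kN.
σ_{cast iron} = P/A₁ = 30100/750 = 40.14 MPa, compressive.

σ ≈ 40.1 MPa (compressive)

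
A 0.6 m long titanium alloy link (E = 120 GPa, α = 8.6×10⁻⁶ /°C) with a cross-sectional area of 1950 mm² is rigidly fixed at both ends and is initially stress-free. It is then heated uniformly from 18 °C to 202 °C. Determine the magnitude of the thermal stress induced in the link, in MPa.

The supports are rigid, so the total axial strain is zero. The restrained thermal strain is ε = αΔT = 8.6×10⁻⁶ × 184 = 1582.4×10⁻⁶.
The stress required to suppress this strain is σ = Eε = 120×10³ × 1582.4×10⁻⁶ = 189.9 MPa, compressive since the link is trying to expand.

σ ≈ 190 MPa (compressive)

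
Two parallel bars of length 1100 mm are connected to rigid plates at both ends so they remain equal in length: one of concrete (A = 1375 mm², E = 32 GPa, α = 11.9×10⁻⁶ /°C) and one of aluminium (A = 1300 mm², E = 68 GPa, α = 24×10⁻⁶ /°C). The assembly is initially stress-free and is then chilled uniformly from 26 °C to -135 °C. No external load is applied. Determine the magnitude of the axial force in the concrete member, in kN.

P ≈ 57.2 kN (compressive in the concrete)

The aluminium has the larger α, so on cooling it would change length more than the concrete if both were free. The rigid plates force a common final length, so the aluminium is put into tension and the concrete into compression, with equal and opposite forces P (no external load).
Compatibility of the two members (thermal + elastic change equal): (α₁ − α₂)ΔT = P·[1/(A₁E₁) + 1/(A₂E₂)].
|α₁ − α₂|·ΔT = 12.1×10⁻⁶ × 161 = 0.001948.
1/(A₁E₁) + 1/(A₂E₂) = 1/(1375×32×10³) + 1/(1300×68×10³) = 3.404×10⁻⁸ N⁻¹.
P = 0.001948 / 3.404×10⁻⁸ = 57230 N = 57.23 kN.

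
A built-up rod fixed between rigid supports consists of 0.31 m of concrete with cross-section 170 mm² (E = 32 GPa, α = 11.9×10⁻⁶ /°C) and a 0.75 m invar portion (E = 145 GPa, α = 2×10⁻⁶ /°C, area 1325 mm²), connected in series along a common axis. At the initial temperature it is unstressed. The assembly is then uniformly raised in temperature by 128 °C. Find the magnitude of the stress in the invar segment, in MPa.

With the walls removed the bar would change length by δ_free = Σ αᵢΔT Lᵢ = 11.9×10⁻⁶×128×310 + 2×10⁻⁶×128×750 = 0.6642 mm.
The walls prevent any net length change, so an axial force P (same in every segment) develops. Compatibility: P · Σ Lᵢ/(AᵢEᵢ) = δ_free.
Σ Lᵢ/(AᵢEᵢ) = 310/(170×32×10³) + 750/(1325×145×10³) = 6.089×10⁻⁵ mm/N.
So P = 0.6642 / 6.089×10⁻⁵ = 10.91 kN, compressive.
σ_{invar} = P / A = 10910 / 1325 = 8.233 MPa.

σ ≈ 8.23 MPa (compressive)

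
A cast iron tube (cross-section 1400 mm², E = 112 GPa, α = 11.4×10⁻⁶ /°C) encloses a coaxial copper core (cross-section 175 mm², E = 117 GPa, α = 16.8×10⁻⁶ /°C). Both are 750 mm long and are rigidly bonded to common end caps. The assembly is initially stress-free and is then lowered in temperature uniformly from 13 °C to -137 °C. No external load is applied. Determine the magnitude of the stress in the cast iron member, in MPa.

Equilibrium of a rigid end plate with no external load gives equal and opposite internal forces ±P in the two members. Since α_{copper} > α_{cast iron}, cooling drives the copper into tension and the cast iron into compression.
Setting the final lengths equal and cancelling L: (α₁ − α₂)ΔT = P/(A₁E₁) + P/(A₂E₂).
|α₁ − α₂|·ΔT = 5.4×10⁻⁶ × 150 = 0.00081.
1/(A₁E₁) + 1/(A₂E₂) = 1/(1400×112×10³) + 1/(175×117×10³) = 5.522×10⁻⁸ N⁻¹.
So P = 0.00081 / 5.522×10⁻⁸ = 14.67 kN.
σ_{cast iron} = P/A₁ = 14670/1400 = 10.48 MPa, compressive.

σ ≈ 10.5 MPa (compressive)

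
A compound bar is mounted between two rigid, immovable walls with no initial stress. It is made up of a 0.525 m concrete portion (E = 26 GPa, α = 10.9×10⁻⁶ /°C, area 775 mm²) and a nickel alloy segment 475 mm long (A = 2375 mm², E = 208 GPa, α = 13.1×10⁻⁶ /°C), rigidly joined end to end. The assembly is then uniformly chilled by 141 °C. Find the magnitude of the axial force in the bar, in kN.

P ≈ 62.3 kN (tensile)

If the supports were absent, the total length change would be Σ αᵢΔT Lᵢ = 10.9×10⁻⁶×141×525 + 13.1×10⁻⁶×141×475 = 1.684 mm.
The rigid supports impose zero overall length change; the single axial force P common to all segments must satisfy P Σ Lᵢ/(AᵢEᵢ) = δ_free.
The series flexibility is Σ Lᵢ/(AᵢEᵢ) = 525/(775×26×10³) + 475/(2375×208×10³) = 2.702×10⁻⁵ mm/N.
P = 1.684 / 2.702×10⁻⁵ = 62340 N = 62.34 kN, tensile.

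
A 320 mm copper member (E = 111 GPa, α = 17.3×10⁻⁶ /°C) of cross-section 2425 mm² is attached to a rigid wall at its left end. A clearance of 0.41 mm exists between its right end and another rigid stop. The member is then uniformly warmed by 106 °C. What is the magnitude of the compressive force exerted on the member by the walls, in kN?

If the wall were absent the member would grow by αΔT L = 17.3×10⁻⁶ × 106 × 320 = 0.5868 mm.
This exceeds the 0.41 mm gap, so the wall pushes back. The portion of expansion that must be recovered elastically is δ_free − gap = 0.5868 − 0.41 = 0.1768 mm.
Compatibility: PL/(AE) = 0.1768 mm, so σ = P/A = E × (0.1768/320) = 61.33 MPa.
P = σA = 61.33 × 2425 = 148.7 kN.

P ≈ 149 kN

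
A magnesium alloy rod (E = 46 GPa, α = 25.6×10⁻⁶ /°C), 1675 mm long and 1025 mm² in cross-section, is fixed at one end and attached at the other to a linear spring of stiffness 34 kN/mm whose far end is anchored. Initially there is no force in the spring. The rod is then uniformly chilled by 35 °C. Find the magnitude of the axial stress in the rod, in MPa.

Free thermal contraction: δ_free = αΔT L = 25.6×10⁻⁶ × 35 × 1675 = 1.501 mm.
Let P be the tensile force in the spring. The rod extends elastically by PL/(AE) and the spring stretches by P/k; together these equal δ_free.
P [ L/(AE) + 1/k ] = δ_free → P [ 1675/(1025×46×10³) + 1/(34×10³) ] = 1.501.
P = 1.501 / 6.494×10⁻⁵ = 23110 N.
σ = P/A = 23110/1025 = 22.55 MPa.

σ ≈ 22.5 MPa (tensile)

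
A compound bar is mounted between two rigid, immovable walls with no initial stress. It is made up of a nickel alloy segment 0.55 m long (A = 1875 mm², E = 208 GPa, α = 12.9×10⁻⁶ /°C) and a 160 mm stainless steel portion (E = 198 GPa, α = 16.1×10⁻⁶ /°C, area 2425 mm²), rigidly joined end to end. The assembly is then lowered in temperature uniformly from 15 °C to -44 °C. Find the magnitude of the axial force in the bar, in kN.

With the walls removed the bar would change length by δ_free = Σ αᵢΔT Lᵢ = 12.9×10⁻⁶×59×550 + 16.1×10⁻⁶×59×160 = 0.5706 mm.
The walls prevent any net length change, so an axial force P (same in every segment) develops. Compatibility: P · Σ Lᵢ/(AᵢEᵢ) = δ_free.
The series flexibility is Σ Lᵢ/(AᵢEᵢ) = 550/(1875×208×10³) + 160/(2425×198×10³) = 1.743×10⁻⁶ mm/N.
Hence P = δ_free / Σ(L/AE) = 0.5706/1.743×10⁻⁶ = 327.3 kN (tensile).

P ≈ 327 kN (tensile)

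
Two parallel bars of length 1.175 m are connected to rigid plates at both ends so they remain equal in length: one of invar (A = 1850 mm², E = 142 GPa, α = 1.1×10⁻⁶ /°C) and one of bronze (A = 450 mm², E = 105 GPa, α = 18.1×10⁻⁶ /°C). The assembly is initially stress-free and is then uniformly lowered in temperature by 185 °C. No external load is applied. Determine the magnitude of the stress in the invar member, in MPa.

Equilibrium of a rigid end plate with no external load gives equal and opposite internal forces ±P in the two members. Since α_{bronze} > α_{invar}, cooling drives the bronze into tension and the invar into compression.
Compatibility of the two members (thermal + elastic change equal): (α₁ − α₂)ΔT = P·[1/(A₁E₁) + 1/(A₂E₂)].
|α₁ − α₂|·ΔT = 17×10⁻⁶ × 185 = 0.003145.
1/(A₁E₁) + 1/(A₂E₂) = 1/(1850×142×10³) + 1/(450×105×10³) = 2.497×10⁻⁸ N⁻¹.
P = 0.003145 / 2.497×10⁻⁸ = 125900 N = 125.9 kN.
σ_{invar} = P/A₁ = 125900/1850 = 68.08 MPa, compressive.

σ ≈ 68.1 MPa (compressive)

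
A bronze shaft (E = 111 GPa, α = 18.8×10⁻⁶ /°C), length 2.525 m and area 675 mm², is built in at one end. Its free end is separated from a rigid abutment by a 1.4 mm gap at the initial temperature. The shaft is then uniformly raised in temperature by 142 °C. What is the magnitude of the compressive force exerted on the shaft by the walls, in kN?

P ≈ 158 kN

Unrestrained expansion: δ_free = αΔT L = 18.8×10⁻⁶ × 142 × 2525 = 6.741 mm.
The gap closes (δ_free > 1.4 mm) and the wall then resists a further 6.741 − 1.4 = 5.341 mm of expansion.
So σ = E(δ_free − g)/L = 111×10³ × 5.341/2525 = 234.8 MPa.
Force on the wall = σA = 234.8 × 675 mm² = 158.5 kN.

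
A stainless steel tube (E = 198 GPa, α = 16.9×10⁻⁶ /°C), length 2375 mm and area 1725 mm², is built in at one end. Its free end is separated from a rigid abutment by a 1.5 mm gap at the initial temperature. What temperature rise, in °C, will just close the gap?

The gap closes when αΔT L = 1.5 mm, since the tube is still unstressed at that instant.
ΔT = 1.5 / (16.9×10⁻⁶ × 2375) = 37.37 °C.

ΔT ≈ 37.4 °C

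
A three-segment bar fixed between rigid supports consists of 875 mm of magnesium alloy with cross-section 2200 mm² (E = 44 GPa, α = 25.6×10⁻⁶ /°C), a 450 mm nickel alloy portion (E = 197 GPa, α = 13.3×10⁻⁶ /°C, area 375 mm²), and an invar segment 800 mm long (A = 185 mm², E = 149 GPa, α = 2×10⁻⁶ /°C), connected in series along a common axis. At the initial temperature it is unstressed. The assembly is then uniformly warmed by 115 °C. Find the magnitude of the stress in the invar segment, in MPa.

σ ≈ 422 MPa (compressive)

With the walls removed the bar would change length by δ_free = Σ αᵢΔT Lᵢ = 25.6×10⁻⁶×115×875 + 13.3×10⁻⁶×115×450 + 2×10⁻⁶×115×800 = 3.448 mm.
The walls prevent any net length change, so an axial force P (same in every segment) develops. Compatibility: P · Σ Lᵢ/(AᵢEᵢ) = δ_free.
Σ Lᵢ/(AᵢEᵢ) = 875/(2200×44×10³) + 450/(375×197×10³) + 800/(185×149×10³) = 4.415×10⁻⁵ mm/N.
Hence P = δ_free / Σ(L/AE) = 3.448/4.415×10⁻⁵ = 78.1 kN (compressive).
σ_{invar} = P / A = 78100 / 185 = 422.2 MPa.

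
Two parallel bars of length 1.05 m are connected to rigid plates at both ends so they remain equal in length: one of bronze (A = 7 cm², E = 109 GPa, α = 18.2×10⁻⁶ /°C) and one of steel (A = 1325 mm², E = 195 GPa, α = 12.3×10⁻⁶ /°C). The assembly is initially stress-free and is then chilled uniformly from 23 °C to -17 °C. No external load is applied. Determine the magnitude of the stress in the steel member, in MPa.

Equilibrium of a rigid end plate with no external load gives equal and opposite internal forces ±P in the two members. Since α_{bronze} > α_{steel}, cooling drives the bronze into tension and the steel into compression.
Equating the net (thermal + elastic) strains gives |α₁ − α₂|·ΔT = P·[1/(A₁E₁) + 1/(A₂E₂)].
|α₁ − α₂|·ΔT = 5.9×10⁻⁶ × 40 = 0.000236.
1/(A₁E₁) + 1/(A₂E₂) = 1/(700×109×10³) + 1/(1325×195×10³) = 1.698×10⁻⁸ N⁻¹.
So P = 0.000236 / 1.698×10⁻⁸ = 13.9 kN.
σ_{steel} = P/A₂ = 13900/1325 = 10.49 MPa, compressive.

σ ≈ 10.5 MPa (compressive)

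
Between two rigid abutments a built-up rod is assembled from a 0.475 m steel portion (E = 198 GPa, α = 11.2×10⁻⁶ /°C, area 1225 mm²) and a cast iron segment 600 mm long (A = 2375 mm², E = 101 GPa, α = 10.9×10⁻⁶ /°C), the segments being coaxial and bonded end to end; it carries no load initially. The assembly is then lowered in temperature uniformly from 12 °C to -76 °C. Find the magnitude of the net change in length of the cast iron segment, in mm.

|ΔL| ≈ 0.00985 mm

With the walls removed the bar would change length by δ_free = Σ αᵢΔT Lᵢ = 11.2×10⁻⁶×88×475 + 10.9×10⁻⁶×88×600 = 1.044 mm.
The rigid supports impose zero overall length change; the single axial force P common to all segments must satisfy P Σ Lᵢ/(AᵢEᵢ) = δ_free.
Σ Lᵢ/(AᵢEᵢ) = 475/(1225×198×10³) + 600/(2375×101×10³) = 4.46×10⁻⁶ mm/N.
So P = 1.044 / 4.46×10⁻⁶ = 234 kN, tensile.
For the cast iron segment, free thermal change = 10.9×10⁻⁶×88×600 = 0.5755 mm and elastic change from P = 234000×600/(2375×101×10³) = 0.5854 mm; these oppose, so the net change is 0.00985 mm (segment lengthens).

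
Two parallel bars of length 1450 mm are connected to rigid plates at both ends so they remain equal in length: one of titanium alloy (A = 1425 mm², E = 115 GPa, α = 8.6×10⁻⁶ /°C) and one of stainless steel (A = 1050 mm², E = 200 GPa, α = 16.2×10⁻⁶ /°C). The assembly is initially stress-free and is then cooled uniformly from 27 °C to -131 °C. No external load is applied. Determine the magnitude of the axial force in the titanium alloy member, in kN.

The stainless steel has the larger α, so on cooling it would change length more than the titanium alloy if both were free. The rigid plates force a common final length, so the stainless steel is put into tension and the titanium alloy into compression, with equal and opposite forces P (no external load).
Equating the net (thermal + elastic) strains gives |α₁ − α₂|·ΔT = P·[1/(A₁E₁) + 1/(A₂E₂)].
|α₁ − α₂|·ΔT = 7.6×10⁻⁶ × 158 = 0.001201.
1/(A₁E₁) + 1/(A₂E₂) = 1/(1425×115×10³) + 1/(1050×200×10³) = 1.086×10⁻⁸ N⁻¹.
P = 0.001201 / 1.086×10⁻⁸ = 110500 N = 110.5 kN.

P ≈ 111 kN (compressive in the titanium alloy)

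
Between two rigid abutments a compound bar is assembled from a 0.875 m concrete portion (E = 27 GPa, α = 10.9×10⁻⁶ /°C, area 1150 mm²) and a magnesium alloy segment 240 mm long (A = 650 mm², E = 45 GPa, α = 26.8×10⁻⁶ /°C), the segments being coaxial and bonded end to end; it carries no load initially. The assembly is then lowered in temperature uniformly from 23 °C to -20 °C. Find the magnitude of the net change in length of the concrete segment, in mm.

With the walls removed the bar would change length by δ_free = Σ αᵢΔT Lᵢ = 10.9×10⁻⁶×43×875 + 26.8×10⁻⁶×43×240 = 0.6867 mm.
Since the ends are fixed, an axial force P builds up, equal in every segment, with P · Σ Lᵢ/(AᵢEᵢ) = δ_free.
The series flexibility is Σ Lᵢ/(AᵢEᵢ) = 875/(1150×27×10³) + 240/(650×45×10³) = 3.639×10⁻⁵ mm/N.
P = 0.6867 / 3.639×10⁻⁵ = 18870 N = 18.87 kN, tensile.
For the concrete segment, free thermal change = 10.9×10⁻⁶×43×875 = 0.4101 mm and elastic change from P = 18870×875/(1150×27×10³) = 0.5318 mm; these oppose, so the net change is 0.122 mm (segment lengthens).

|ΔL| ≈ 0.122 mm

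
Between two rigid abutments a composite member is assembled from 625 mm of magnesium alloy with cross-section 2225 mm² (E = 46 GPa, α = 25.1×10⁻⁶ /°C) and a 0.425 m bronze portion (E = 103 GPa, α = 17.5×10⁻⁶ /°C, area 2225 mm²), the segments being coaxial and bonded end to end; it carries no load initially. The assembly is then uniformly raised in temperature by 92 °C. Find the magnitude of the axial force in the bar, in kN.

If the supports were absent, the total length change would be Σ αᵢΔT Lᵢ = 25.1×10⁻⁶×92×625 + 17.5×10⁻⁶×92×425 = 2.127 mm.
The rigid supports impose zero overall length change; the single axial force P common to all segments must satisfy P Σ Lᵢ/(AᵢEᵢ) = δ_free.
The series flexibility is Σ Lᵢ/(AᵢEᵢ) = 625/(2225×46×10³) + 425/(2225×103×10³) = 7.961×10⁻⁶ mm/N.
So P = 2.127 / 7.961×10⁻⁶ = 267.2 kN, compressive.

P ≈ 267 kN (compressive)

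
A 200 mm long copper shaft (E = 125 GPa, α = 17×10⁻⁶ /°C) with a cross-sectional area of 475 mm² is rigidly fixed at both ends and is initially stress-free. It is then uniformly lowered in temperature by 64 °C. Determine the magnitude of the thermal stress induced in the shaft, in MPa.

σ ≈ 136 MPa (tensile)

With length fixed, the mechanical strain must cancel the thermal strain αΔT = 17×10⁻⁶ × 64 = 1088×10⁻⁶.
The stress required to suppress this strain is σ = Eε = 125×10³ × 1088×10⁻⁶ = 136 MPa, tensile since the shaft is trying to contract.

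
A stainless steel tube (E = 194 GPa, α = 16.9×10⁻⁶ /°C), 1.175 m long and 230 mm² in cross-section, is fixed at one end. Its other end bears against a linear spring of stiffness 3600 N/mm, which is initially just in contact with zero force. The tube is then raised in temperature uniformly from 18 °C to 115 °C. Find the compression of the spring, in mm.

δ ≈ 1.76 mm

The unrestrained thermal change is αΔT L = 16.9×10⁻⁶ × 97 × 1175 = 1.926 mm.
Let P be the compressive force at the spring. The tube shortens elastically by PL/(AE) and the spring compresses by P/k; together these equal δ_free.
P [ L/(AE) + 1/k ] = δ_free → P [ 1175/(230×194×10³) + 1/(3600) ] = 1.926.
P = 1.926 / 0.0003041 = 6334 N.
Spring compression = P/k = 6334/(3600) = 1.759 mm.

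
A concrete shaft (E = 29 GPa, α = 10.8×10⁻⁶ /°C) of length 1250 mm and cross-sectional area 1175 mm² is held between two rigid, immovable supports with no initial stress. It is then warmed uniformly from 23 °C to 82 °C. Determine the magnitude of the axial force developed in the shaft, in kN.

P ≈ 21.7 kN (compressive)

With zero net strain, σ = E·αΔT = 29 GPa × 10.8×10⁻⁶ × 59 = 18.48 MPa.
Axial force P = σA = 18.48 × 1175 = 21710 N = 21.71 kN, compressive.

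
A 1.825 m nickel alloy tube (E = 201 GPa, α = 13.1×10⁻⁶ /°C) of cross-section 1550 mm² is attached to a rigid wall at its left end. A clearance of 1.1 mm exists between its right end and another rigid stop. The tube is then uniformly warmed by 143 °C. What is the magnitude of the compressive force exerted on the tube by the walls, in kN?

P ≈ 396 kN

Free thermal elongation = αΔT L = 13.1×10⁻⁶ × 143 × 1825 = 3.419 mm.
This exceeds the 1.1 mm gap, so the wall pushes back. The portion of expansion that must be recovered elastically is δ_free − gap = 3.419 − 1.1 = 2.319 mm.
Compatibility: PL/(AE) = 2.319 mm, so σ = P/A = E × (2.319/1825) = 255.4 MPa.
Force on the wall = σA = 255.4 × 1550 mm² = 395.8 kN.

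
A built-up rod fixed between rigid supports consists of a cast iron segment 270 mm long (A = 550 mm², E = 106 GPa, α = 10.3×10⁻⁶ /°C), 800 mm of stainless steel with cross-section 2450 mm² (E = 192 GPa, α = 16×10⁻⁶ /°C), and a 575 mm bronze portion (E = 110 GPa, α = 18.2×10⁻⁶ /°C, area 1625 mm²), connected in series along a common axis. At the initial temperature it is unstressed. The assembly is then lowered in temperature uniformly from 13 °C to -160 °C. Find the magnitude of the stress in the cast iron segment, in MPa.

σ ≈ 858 MPa (tensile)

If the supports were absent, the total length change would be Σ αᵢΔT Lᵢ = 10.3×10⁻⁶×173×270 + 16×10⁻⁶×173×800 + 18.2×10⁻⁶×173×575 = 4.506 mm.
The rigid supports impose zero overall length change; the single axial force P common to all segments must satisfy P Σ Lᵢ/(AᵢEᵢ) = δ_free.
The series flexibility is Σ Lᵢ/(AᵢEᵢ) = 270/(550×106×10³) + 800/(2450×192×10³) + 575/(1625×110×10³) = 9.549×10⁻⁶ mm/N.
P = 4.506 / 9.549×10⁻⁶ = 471900 N = 471.9 kN, tensile.
σ_{cast iron} = P / A = 471900 / 550 = 858 MPa.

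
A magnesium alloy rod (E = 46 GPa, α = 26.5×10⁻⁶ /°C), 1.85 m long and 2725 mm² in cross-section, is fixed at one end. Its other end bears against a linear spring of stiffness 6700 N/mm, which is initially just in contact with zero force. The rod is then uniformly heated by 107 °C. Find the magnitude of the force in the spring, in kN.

P ≈ 32 kN

If the spring were absent the rod would lengthen by αΔT L = 26.5×10⁻⁶ × 107 × 1850 = 5.246 mm.
Let P be the compressive force at the spring. The rod shortens elastically by PL/(AE) and the spring compresses by P/k; together these equal δ_free.
P [ L/(AE) + 1/k ] = δ_free → P [ 1850/(2725×46×10³) + 1/(6700) ] = 5.246.
P = 5.246 / 0.000164 = 31980 N.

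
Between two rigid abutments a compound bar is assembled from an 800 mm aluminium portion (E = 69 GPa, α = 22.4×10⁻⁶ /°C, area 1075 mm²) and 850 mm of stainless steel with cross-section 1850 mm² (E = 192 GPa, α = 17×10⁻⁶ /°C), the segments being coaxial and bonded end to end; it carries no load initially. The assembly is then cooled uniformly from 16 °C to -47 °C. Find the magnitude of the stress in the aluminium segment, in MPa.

Free thermal contraction of the whole bar: Σ αᵢΔT Lᵢ = 22.4×10⁻⁶×63×800 + 17×10⁻⁶×63×850 = 2.039 mm.
The walls prevent any net length change, so an axial force P (same in every segment) develops. Compatibility: P · Σ Lᵢ/(AᵢEᵢ) = δ_free.
Σ Lᵢ/(AᵢEᵢ) = 800/(1075×69×10³) + 850/(1850×192×10³) = 1.318×10⁻⁵ mm/N.
Hence P = δ_free / Σ(L/AE) = 2.039/1.318×10⁻⁵ = 154.7 kN (tensile).
σ_{aluminium} = P / A = 154700 / 1075 = 144 MPa.

σ ≈ 144 MPa (tensile)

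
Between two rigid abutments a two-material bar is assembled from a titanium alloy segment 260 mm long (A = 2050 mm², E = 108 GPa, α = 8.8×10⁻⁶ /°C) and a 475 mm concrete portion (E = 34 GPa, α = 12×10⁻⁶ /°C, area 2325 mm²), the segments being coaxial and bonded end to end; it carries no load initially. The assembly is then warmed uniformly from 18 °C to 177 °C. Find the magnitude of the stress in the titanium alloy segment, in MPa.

σ ≈ 86.3 MPa (compressive)

With the walls removed the bar would change length by δ_free = Σ αᵢΔT Lᵢ = 8.8×10⁻⁶×159×260 + 12×10⁻⁶×159×475 = 1.27 mm.
The walls prevent any net length change, so an axial force P (same in every segment) develops. Compatibility: P · Σ Lᵢ/(AᵢEᵢ) = δ_free.
The series flexibility is Σ Lᵢ/(AᵢEᵢ) = 260/(2050×108×10³) + 475/(2325×34×10³) = 7.183×10⁻⁶ mm/N.
P = 1.27 / 7.183×10⁻⁶ = 176800 N = 176.8 kN, compressive.
σ_{titanium alloy} = P / A = 176800 / 2050 = 86.25 MPa.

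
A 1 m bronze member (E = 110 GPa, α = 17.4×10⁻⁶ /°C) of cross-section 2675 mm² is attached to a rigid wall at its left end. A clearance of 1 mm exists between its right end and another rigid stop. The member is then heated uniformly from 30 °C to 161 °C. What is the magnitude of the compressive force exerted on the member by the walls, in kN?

Free thermal elongation = αΔT L = 17.4×10⁻⁶ × 131 × 1000 = 2.279 mm.
After closing the 1 mm clearance, 2.279 − 1 = 1.279 mm of expansion remains to be suppressed by the wall.
So σ = E(δ_free − g)/L = 110×10³ × 1.279/1000 = 140.7 MPa.
P = σA = 140.7 × 2675 = 376.5 kN.

P ≈ 376 kN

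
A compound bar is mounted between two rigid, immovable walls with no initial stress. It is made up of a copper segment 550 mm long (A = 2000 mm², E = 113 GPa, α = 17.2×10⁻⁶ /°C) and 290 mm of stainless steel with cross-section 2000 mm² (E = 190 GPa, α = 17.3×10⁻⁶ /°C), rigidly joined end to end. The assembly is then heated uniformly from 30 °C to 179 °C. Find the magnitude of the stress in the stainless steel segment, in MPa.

σ ≈ 337 MPa (compressive)

With the walls removed the bar would change length by δ_free = Σ αᵢΔT Lᵢ = 17.2×10⁻⁶×149×550 + 17.3×10⁻⁶×149×290 = 2.157 mm.
The walls prevent any net length change, so an axial force P (same in every segment) develops. Compatibility: P · Σ Lᵢ/(AᵢEᵢ) = δ_free.
The series flexibility is Σ Lᵢ/(AᵢEᵢ) = 550/(2000×113×10³) + 290/(2000×190×10³) = 3.197×10⁻⁶ mm/N.
Hence P = δ_free / Σ(L/AE) = 2.157/3.197×10⁻⁶ = 674.8 kN (compressive).
σ_{stainless steel} = P / A = 674800 / 2000 = 337.4 MPa.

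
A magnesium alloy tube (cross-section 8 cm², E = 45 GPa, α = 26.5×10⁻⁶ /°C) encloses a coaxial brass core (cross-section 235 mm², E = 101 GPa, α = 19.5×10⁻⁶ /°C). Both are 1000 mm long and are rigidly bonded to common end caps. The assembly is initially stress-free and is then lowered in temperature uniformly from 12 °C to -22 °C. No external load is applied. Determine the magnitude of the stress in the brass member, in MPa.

Equilibrium of a rigid end plate with no external load gives equal and opposite internal forces ±P in the two members. Since α_{magnesium alloy} > α_{brass}, cooling drives the magnesium alloy into tension and the brass into compression.
Setting the final lengths equal and cancelling L: (α₁ − α₂)ΔT = P/(A₁E₁) + P/(A₂E₂).
|α₁ − α₂|·ΔT = 7×10⁻⁶ × 34 = 0.000238.
1/(A₁E₁) + 1/(A₂E₂) = 1/(800×45×10³) + 1/(235×101×10³) = 6.991×10⁻⁸ N⁻¹.
P = 0.000238 / 6.991×10⁻⁸ = 3404 N = 3.404 kN.
σ_{brass} = P/A₂ = 3404/235 = 14.49 MPa, compressive.

σ ≈ 14.5 MPa (compressive)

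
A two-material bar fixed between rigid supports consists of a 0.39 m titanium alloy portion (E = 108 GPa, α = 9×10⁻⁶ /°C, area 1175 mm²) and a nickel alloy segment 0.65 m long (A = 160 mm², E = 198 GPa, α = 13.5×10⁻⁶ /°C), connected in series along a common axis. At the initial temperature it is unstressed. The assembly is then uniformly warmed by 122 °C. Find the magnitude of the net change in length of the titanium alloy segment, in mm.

|ΔL| ≈ 0.233 mm

With the walls removed the bar would change length by δ_free = Σ αᵢΔT Lᵢ = 9×10⁻⁶×122×390 + 13.5×10⁻⁶×122×650 = 1.499 mm.
Since the ends are fixed, an axial force P builds up, equal in every segment, with P · Σ Lᵢ/(AᵢEᵢ) = δ_free.
Σ Lᵢ/(AᵢEᵢ) = 390/(1175×108×10³) + 650/(160×198×10³) = 2.359×10⁻⁵ mm/N.
P = 1.499 / 2.359×10⁻⁵ = 63530 N = 63.53 kN, compressive.
For the titanium alloy segment, free thermal change = 9×10⁻⁶×122×390 = 0.4282 mm and elastic change from P = 63530×390/(1175×108×10³) = 0.1953 mm; these oppose, so the net change is 0.233 mm (segment lengthens).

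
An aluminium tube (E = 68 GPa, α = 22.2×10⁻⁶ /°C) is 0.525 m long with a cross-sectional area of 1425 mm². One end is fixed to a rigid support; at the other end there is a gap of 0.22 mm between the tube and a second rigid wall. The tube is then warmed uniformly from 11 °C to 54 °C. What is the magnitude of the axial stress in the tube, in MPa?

Unrestrained expansion: δ_free = αΔT L = 22.2×10⁻⁶ × 43 × 525 = 0.5012 mm.
The gap closes (δ_free > 0.22 mm) and the wall then resists a further 0.5012 − 0.22 = 0.2812 mm of expansion.
That suppressed elongation corresponds to σ = E·Δ/L = 68×10³ × 0.2812/525 = 36.42 MPa.

σ ≈ 36.4 MPa (compressive)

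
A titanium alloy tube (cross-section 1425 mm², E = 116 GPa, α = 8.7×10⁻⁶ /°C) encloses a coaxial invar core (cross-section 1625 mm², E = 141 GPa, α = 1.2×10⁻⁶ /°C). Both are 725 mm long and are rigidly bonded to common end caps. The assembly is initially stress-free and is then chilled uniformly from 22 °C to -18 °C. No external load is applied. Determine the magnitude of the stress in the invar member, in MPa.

σ ≈ 17.7 MPa (compressive)

Both members must finish at the same length. With the larger α, the titanium alloy tends to over-contract; the plates restrain it, putting the titanium alloy in tension and the invar in compression. With no external load the two internal forces are equal and opposite, magnitude P.
Setting the final lengths equal and cancelling L: (α₁ − α₂)ΔT = P/(A₁E₁) + P/(A₂E₂).
|α₁ − α₂|·ΔT = 7.5×10⁻⁶ × 40 = 0.0003.
1/(A₁E₁) + 1/(A₂E₂) = 1/(1425×116×10³) + 1/(1625×141×10³) = 1.041×10⁻⁸ N⁻¹.
So P = 0.0003 / 1.041×10⁻⁸ = 28.81 kN.
σ_{invar} = P/A₂ = 28810/1625 = 17.73 MPa, compressive.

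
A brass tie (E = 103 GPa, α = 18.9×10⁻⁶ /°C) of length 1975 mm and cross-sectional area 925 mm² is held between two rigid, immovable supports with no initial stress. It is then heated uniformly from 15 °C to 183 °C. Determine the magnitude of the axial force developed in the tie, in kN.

P ≈ 303 kN (compressive)

Full restraint means ε = 0, so the stress is σ = EαΔT = 103×10³ × 18.9×10⁻⁶ × 168 = 327 MPa.
Axial force P = σA = 327 × 925 = 302500 N = 302.5 kN, compressive.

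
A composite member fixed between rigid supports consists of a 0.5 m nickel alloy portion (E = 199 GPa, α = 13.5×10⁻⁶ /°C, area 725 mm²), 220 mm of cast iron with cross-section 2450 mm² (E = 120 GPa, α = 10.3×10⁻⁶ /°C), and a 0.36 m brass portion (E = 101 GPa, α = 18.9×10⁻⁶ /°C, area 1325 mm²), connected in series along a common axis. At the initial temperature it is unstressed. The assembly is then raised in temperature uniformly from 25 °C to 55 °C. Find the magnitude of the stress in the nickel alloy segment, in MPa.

σ ≈ 94.8 MPa (compressive)

Free thermal expansion of the whole bar: Σ αᵢΔT Lᵢ = 13.5×10⁻⁶×30×500 + 10.3×10⁻⁶×30×220 + 18.9×10⁻⁶×30×360 = 0.4746 mm.
The rigid supports impose zero overall length change; the single axial force P common to all segments must satisfy P Σ Lᵢ/(AᵢEᵢ) = δ_free.
Σ Lᵢ/(AᵢEᵢ) = 500/(725×199×10³) + 220/(2450×120×10³) + 360/(1325×101×10³) = 6.904×10⁻⁶ mm/N.
Hence P = δ_free / Σ(L/AE) = 0.4746/6.904×10⁻⁶ = 68.74 kN (compressive).
σ_{nickel alloy} = P / A = 68740 / 725 = 94.82 MPa.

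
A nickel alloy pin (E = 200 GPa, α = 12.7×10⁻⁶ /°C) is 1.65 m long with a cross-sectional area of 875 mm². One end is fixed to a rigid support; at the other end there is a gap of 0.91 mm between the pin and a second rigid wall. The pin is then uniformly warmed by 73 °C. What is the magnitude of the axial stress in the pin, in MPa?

Free thermal elongation = αΔT L = 12.7×10⁻⁶ × 73 × 1650 = 1.53 mm.
This exceeds the 0.91 mm gap, so the wall pushes back. The portion of expansion that must be recovered elastically is δ_free − gap = 1.53 − 0.91 = 0.6197 mm.
That suppressed elongation corresponds to σ = E·Δ/L = 200×10³ × 0.6197/1650 = 75.12 MPa.

σ ≈ 75.1 MPa (compressive)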